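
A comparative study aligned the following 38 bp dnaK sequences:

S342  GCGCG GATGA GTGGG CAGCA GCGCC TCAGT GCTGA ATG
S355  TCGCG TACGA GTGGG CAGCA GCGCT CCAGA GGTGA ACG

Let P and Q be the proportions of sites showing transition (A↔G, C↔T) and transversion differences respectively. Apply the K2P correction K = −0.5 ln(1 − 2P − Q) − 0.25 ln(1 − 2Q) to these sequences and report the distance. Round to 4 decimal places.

Differing sites — 1:G/T (Tv); 6:G/T (Tv); 8:T/C (Ti); 25:C/T (Ti); 26:T/C (Ti); 30:T/A (Tv); 32:C/G (Tv); 37:T/C (Ti).
Of the 8 differences, 4 transitions and 4 transversions over 38 sites: P = 4/38 = 0.105263, Q = 4/38 = 0.105263.
d = −0.5·ln(0.684211) − 0.25·ln(0.789474) = −0.5·(-0.379489) − 0.25·(-0.236388) = 0.2488.

0.2488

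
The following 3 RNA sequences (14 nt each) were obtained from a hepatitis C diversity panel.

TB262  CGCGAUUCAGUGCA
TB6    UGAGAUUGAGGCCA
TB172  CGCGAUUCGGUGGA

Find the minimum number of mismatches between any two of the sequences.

2

Pairwise Hamming distances:
  TB262 vs TB6: 5
  TB262 vs TB172: 2
  TB6 vs TB172: 7
The smallest is 2, between TB262 and TB172.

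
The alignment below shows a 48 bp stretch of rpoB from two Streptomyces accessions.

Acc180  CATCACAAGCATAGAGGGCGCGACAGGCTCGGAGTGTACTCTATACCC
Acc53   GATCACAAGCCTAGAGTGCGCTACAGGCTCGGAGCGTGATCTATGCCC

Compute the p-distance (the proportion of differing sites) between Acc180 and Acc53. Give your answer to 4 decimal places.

0.1667

Differing sites — 1:C/G; 11:A/C; 17:G/T; 22:G/T; 35:T/C; 38:A/G; 39:C/A; 45:A/G.
There are 8 differences over 48 sites, so p = 8/48 = 0.1667.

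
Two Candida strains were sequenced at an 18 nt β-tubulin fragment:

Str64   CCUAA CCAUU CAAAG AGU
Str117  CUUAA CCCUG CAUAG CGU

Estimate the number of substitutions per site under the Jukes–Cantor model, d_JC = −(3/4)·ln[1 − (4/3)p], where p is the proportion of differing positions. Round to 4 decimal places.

The sequences differ at positions 2 (C/U), 8 (A/C), 10 (U/G), 13 (A/U), 16 (A/C).
p = 5/18 = 0.277778.
d = −0.75 · ln(1 − (4/3)·0.277778) = −0.75 · ln(0.629629) = −0.75 · (-0.462625) = 0.3470.

0.3470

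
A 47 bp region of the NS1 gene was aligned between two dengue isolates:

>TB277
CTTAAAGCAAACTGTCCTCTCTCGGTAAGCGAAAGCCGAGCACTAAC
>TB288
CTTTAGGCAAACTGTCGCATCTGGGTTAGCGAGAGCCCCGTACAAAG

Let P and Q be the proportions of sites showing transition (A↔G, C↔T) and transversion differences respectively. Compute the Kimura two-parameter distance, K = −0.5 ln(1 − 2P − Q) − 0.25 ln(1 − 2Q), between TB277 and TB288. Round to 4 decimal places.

The sequences differ at positions 4 (A/T, transversion), 6 (A/G, transition), 17 (C/G, transversion), 18 (T/C, transition), 19 (C/A, transversion), 23 (C/G, transversion), 27 (A/T, transversion), 33 (A/G, transition), 38 (G/C, transversion), 39 (A/C, transversion), 41 (C/T, transition), 44 (T/A, transversion), 47 (C/G, transversion).
Of the 13 differences, 4 transitions and 9 transversions over 47 sites: P = 4/47 = 0.085106, Q = 9/47 = 0.191489.
d = −0.5·ln(0.638299) − 0.25·ln(0.617022) = −0.5·(-0.448948) − 0.25·(-0.482851) = 0.3452.

0.3452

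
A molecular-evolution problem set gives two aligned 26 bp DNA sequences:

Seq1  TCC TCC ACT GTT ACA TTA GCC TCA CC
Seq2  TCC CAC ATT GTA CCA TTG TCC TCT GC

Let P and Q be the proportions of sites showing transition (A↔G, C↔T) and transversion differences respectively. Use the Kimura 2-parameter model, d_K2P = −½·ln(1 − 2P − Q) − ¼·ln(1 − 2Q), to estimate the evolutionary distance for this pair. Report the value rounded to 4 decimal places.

0.4643

Mismatches occur at site 4 (T→C, transition), site 5 (C→A, transversion), site 8 (C→T, transition), site 12 (T→A, transversion), site 13 (A→C, transversion), site 18 (A→G, transition), site 19 (G→T, transversion), site 24 (A→T, transversion), site 25 (C→G, transversion).
Of the 9 differences, 3 transitions and 6 transversions over 26 sites: P = 3/26 = 0.115385, Q = 6/26 = 0.230769.
d = −0.5·ln(0.538461) − 0.25·ln(0.538462) = −0.5·(-0.619040) − 0.25·(-0.619038) = 0.4643.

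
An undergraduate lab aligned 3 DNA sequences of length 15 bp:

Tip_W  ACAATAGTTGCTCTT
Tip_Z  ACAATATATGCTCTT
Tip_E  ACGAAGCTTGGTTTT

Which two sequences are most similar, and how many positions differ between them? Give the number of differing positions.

Pairwise Hamming distances:
  Tip_W vs Tip_Z: 2
  Tip_W vs Tip_E: 6
  Tip_Z vs Tip_E: 7
The smallest is 2, between Tip_W and Tip_Z.

2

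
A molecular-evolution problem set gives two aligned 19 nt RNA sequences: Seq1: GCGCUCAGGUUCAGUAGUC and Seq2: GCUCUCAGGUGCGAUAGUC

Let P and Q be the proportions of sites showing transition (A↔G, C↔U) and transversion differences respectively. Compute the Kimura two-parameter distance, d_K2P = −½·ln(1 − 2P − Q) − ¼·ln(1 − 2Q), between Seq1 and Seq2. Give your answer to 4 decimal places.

0.2488

Mismatches occur at site 3 (G↔U, transversion), site 11 (U↔G, transversion), site 13 (A↔G, transition), site 14 (G↔A, transition).
Of the 4 differences, 2 transitions and 2 transversions over 19 sites: P = 2/19 = 0.105263, Q = 2/19 = 0.105263.
d = −0.5·ln(0.684211) − 0.25·ln(0.789474) = −0.5·(-0.379489) − 0.25·(-0.236388) = 0.2488.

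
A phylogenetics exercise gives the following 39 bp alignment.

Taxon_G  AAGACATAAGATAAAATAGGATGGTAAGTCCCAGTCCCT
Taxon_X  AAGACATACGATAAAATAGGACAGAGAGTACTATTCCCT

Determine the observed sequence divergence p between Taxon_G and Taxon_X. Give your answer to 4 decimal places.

0.2051

Mismatches occur at site 9 (A↔C), site 22 (T↔C), site 23 (G↔A), site 25 (T↔A), site 26 (A↔G), site 30 (C↔A), site 32 (C↔T), site 34 (G↔T).
There are 8 differences over 39 sites, so p = 8/39 = 0.2051.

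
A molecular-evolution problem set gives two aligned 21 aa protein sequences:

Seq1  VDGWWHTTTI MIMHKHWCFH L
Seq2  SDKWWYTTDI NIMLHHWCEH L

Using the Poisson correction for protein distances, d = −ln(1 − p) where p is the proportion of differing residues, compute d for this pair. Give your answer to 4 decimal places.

The sequences differ at positions 1 (V/S), 3 (G/K), 6 (H/Y), 9 (T/D), 11 (M/N), 14 (H/L), 15 (K/H), 19 (F/E).
p = 8/21 = 0.380952.
d = −ln(1 − 0.380952) = −ln(0.619048) = 0.4796.

0.4796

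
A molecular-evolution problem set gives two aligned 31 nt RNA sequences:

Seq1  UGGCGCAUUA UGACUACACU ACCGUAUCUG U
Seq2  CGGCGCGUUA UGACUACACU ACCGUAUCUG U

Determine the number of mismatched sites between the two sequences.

2

Mismatches occur at site 1 (U↔C), site 7 (A↔G).
That gives 2 mismatches out of 31 aligned sites, so the Hamming distance is 2.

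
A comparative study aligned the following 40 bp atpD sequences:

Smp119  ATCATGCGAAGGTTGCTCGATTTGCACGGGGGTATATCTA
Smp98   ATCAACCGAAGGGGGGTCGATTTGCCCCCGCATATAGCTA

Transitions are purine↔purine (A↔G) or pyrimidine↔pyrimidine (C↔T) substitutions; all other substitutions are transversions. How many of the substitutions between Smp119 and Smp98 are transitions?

Differing sites — 5:T/A (Tv); 6:G/C (Tv); 13:T/G (Tv); 14:T/G (Tv); 16:C/G (Tv); 26:A/C (Tv); 28:G/C (Tv); 29:G/C (Tv); 31:G/C (Tv); 32:G/A (Ti); 37:T/G (Tv).
Of the 11 differences, 1 transition and 10 transversions, so the answer is 1.

1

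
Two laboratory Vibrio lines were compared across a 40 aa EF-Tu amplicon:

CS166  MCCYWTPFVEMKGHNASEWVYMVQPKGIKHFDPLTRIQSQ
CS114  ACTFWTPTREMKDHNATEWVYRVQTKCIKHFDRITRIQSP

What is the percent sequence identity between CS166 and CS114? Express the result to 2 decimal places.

67.50%

The sequences differ at positions 1 (M/A), 3 (C/T), 4 (Y/F), 8 (F/T), 9 (V/R), 13 (G/D), 17 (S/T), 22 (M/R), 25 (P/T), 27 (G/C), 33 (P/R), 34 (L/I), 40 (Q/P).
27 of the 40 sites match, so the percent identity is 27/40 × 100 = 67.50%.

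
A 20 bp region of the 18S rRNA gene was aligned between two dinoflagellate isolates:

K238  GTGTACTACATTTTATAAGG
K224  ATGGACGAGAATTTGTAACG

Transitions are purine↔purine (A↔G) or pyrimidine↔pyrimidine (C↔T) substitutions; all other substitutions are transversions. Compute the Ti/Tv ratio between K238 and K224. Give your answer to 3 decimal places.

The sequences differ at positions 1 (G/A, transition), 4 (T/G, transversion), 7 (T/G, transversion), 9 (C/G, transversion), 11 (T/A, transversion), 15 (A/G, transition), 19 (G/C, transversion).
Of the 7 differences, 2 transitions and 5 transversions, so Ti/Tv = 2/5 = 0.400.

0.400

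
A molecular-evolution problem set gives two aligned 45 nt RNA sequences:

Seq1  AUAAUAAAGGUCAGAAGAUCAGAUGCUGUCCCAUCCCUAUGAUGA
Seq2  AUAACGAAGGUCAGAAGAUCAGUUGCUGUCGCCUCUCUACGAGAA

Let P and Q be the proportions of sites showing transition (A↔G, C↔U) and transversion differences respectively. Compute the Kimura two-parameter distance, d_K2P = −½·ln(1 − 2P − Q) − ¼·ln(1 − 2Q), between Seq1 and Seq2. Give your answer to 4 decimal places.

Differing sites — 5:U/C (Ti); 6:A/G (Ti); 23:A/U (Tv); 31:C/G (Tv); 33:A/C (Tv); 36:C/U (Ti); 40:U/C (Ti); 43:U/G (Tv); 44:G/A (Ti).
Of the 9 differences, 5 transitions and 4 transversions over 45 sites: P = 5/45 = 0.111111, Q = 4/45 = 0.088889.
d = −0.5·ln(0.688889) − 0.25·ln(0.822222) = −0.5·(-0.372675) − 0.25·(-0.195745) = 0.2353.

0.2353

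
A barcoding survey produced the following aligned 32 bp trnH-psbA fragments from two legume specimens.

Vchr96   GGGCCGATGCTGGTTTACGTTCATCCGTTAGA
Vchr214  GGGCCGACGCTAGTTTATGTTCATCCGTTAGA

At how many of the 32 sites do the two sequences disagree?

3

Mismatches occur at site 8 (T↔C), site 12 (G↔A), site 18 (C↔T).
That gives 3 mismatches out of 32 aligned sites, so the Hamming distance is 3.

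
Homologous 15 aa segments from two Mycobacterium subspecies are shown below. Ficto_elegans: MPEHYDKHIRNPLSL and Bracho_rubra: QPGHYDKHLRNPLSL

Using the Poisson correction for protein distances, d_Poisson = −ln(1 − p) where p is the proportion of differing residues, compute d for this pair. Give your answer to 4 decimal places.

0.2231

Differing sites — 1:M/Q; 3:E/G; 9:I/L.
p = 3/15 = 0.200000.
d = −ln(1 − 0.200000) = −ln(0.800000) = 0.2231.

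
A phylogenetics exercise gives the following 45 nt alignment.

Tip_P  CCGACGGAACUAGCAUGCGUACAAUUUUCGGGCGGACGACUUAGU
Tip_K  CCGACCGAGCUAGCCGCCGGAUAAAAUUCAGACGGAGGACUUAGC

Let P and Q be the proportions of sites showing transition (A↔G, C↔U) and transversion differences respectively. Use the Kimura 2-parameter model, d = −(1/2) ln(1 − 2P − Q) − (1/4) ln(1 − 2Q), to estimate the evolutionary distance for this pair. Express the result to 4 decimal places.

0.3653

The sequences differ at positions 6 (G/C, transversion), 9 (A/G, transition), 15 (A/C, transversion), 16 (U/G, transversion), 17 (G/C, transversion), 20 (U/G, transversion), 22 (C/U, transition), 25 (U/A, transversion), 26 (U/A, transversion), 30 (G/A, transition), 32 (G/A, transition), 37 (C/G, transversion), 45 (U/C, transition).
Of the 13 differences, 5 transitions and 8 transversions over 45 sites: P = 5/45 = 0.111111, Q = 8/45 = 0.177778.
d = −0.5·ln(0.600000) − 0.25·ln(0.644444) = −0.5·(-0.510826) − 0.25·(-0.439367) = 0.3653.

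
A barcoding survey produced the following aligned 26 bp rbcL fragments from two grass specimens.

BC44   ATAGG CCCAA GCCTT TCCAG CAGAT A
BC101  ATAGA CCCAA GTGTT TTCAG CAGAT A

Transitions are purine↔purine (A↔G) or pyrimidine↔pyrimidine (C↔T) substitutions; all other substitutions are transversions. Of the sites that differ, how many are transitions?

3

Mismatches occur at site 5 (G→A, transition), site 12 (C→T, transition), site 13 (C→G, transversion), site 17 (C→T, transition).
Of the 4 differences, 3 transitions and 1 transversion, so the answer is 3.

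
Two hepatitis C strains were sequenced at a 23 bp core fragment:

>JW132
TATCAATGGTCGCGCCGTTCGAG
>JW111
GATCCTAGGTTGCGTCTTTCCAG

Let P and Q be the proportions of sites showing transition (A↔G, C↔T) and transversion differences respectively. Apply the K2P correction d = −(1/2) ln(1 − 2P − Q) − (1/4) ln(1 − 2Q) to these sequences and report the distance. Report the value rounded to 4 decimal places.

0.4697

Mismatches occur at site 1 (T→G, transversion), site 5 (A→C, transversion), site 6 (A→T, transversion), site 7 (T→A, transversion), site 11 (C→T, transition), site 15 (C→T, transition), site 17 (G→T, transversion), site 21 (G→C, transversion).
Of the 8 differences, 2 transitions and 6 transversions over 23 sites: P = 2/23 = 0.086957, Q = 6/23 = 0.260870.
d = −0.5·ln(0.565216) − 0.25·ln(0.478260) = −0.5·(-0.570547) − 0.25·(-0.737601) = 0.4697.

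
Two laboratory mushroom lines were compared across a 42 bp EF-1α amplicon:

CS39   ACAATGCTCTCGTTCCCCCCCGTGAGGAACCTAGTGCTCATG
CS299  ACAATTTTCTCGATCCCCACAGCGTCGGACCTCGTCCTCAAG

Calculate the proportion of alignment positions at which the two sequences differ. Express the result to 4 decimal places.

Differing sites — 6:G/T; 7:C/T; 13:T/A; 19:C/A; 21:C/A; 23:T/C; 25:A/T; 26:G/C; 28:A/G; 33:A/C; 36:G/C; 41:T/A.
There are 12 differences over 42 sites, so p = 12/42 = 0.2857.

0.2857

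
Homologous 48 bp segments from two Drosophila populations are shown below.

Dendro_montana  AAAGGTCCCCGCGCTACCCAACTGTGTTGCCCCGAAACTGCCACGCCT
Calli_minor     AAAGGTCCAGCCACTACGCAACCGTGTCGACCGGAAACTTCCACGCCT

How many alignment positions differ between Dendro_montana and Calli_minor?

The sequences differ at positions 9 (C/A), 10 (C/G), 11 (G/C), 13 (G/A), 18 (C/G), 23 (T/C), 28 (T/C), 30 (C/A), 33 (C/G), 40 (G/T).
That gives 10 mismatches out of 48 aligned sites, so the Hamming distance is 10.

10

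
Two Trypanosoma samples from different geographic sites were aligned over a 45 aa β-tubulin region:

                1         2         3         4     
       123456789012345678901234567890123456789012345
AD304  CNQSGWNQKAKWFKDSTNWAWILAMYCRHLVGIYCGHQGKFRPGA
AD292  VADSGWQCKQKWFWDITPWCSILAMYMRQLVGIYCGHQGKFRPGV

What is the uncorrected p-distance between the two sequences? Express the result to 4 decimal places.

0.3111

The sequences differ at positions 1 (C/V), 2 (N/A), 3 (Q/D), 7 (N/Q), 8 (Q/C), 10 (A/Q), 14 (K/W), 16 (S/I), 18 (N/P), 20 (A/C), 21 (W/S), 27 (C/M), 29 (H/Q), 45 (A/V).
There are 14 differences over 45 sites, so p = 14/45 = 0.3111.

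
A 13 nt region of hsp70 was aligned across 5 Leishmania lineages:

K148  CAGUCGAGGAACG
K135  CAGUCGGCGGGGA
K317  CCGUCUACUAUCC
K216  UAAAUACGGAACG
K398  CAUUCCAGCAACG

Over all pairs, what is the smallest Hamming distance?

Pairwise Hamming distances:
  K148 vs K135: 6
  K148 vs K317: 6
  K148 vs K216: 6
  K148 vs K398: 3
  K135 vs K317: 8
  K135 vs K216: 11
  K135 vs K398: 9
  K317 vs K216: 11
  K317 vs K398: 7
  K216 vs K398: 7
The smallest is 3, between K148 and K398.

3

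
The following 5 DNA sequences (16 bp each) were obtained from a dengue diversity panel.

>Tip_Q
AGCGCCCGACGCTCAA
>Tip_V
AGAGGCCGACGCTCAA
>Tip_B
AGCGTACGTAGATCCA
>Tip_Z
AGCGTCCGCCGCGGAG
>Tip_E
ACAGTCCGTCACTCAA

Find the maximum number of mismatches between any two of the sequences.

Pairwise Hamming distances:
  Tip_Q vs Tip_V: 2
  Tip_Q vs Tip_B: 6
  Tip_Q vs Tip_Z: 5
  Tip_Q vs Tip_E: 5
  Tip_V vs Tip_B: 7
  Tip_V vs Tip_Z: 6
  Tip_V vs Tip_E: 4
  Tip_B vs Tip_Z: 8
  Tip_B vs Tip_E: 7
  Tip_Z vs Tip_E: 7
The largest is 8, between Tip_B and Tip_Z.

8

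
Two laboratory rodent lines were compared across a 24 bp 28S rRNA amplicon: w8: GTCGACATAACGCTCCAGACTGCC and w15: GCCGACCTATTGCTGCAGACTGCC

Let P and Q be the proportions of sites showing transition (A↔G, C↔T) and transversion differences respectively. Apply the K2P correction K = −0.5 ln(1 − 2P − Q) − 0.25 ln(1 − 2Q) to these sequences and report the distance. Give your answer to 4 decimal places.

The sequences differ at positions 2 (T/C, transition), 7 (A/C, transversion), 10 (A/T, transversion), 11 (C/T, transition), 15 (C/G, transversion).
Of the 5 differences, 2 transitions and 3 transversions over 24 sites: P = 2/24 = 0.083333, Q = 3/24 = 0.125000.
d = −0.5·ln(0.708334) − 0.25·ln(0.750000) = −0.5·(-0.344840) − 0.25·(-0.287682) = 0.2443.

0.2443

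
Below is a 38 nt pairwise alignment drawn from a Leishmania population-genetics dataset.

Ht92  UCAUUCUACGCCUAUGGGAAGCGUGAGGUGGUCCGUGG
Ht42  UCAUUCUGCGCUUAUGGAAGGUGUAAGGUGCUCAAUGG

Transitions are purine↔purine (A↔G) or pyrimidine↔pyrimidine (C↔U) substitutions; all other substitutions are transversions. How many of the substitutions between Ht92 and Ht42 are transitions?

Mismatches occur at site 8 (A↔G, transition), site 12 (C↔U, transition), site 18 (G↔A, transition), site 20 (A↔G, transition), site 22 (C↔U, transition), site 25 (G↔A, transition), site 31 (G↔C, transversion), site 34 (C↔A, transversion), site 35 (G↔A, transition).
Of the 9 differences, 7 transitions and 2 transversions, so the answer is 7.

7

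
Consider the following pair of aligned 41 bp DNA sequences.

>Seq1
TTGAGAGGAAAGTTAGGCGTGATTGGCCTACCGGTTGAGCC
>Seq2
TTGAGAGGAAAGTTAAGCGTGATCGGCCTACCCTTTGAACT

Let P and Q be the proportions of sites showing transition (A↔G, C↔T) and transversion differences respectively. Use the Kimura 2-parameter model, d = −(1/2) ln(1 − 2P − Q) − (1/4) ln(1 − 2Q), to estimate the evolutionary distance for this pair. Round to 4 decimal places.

The sequences differ at positions 16 (G/A, transition), 24 (T/C, transition), 33 (G/C, transversion), 34 (G/T, transversion), 39 (G/A, transition), 41 (C/T, transition).
Of the 6 differences, 4 transitions and 2 transversions over 41 sites: P = 4/41 = 0.097561, Q = 2/41 = 0.048780.
d = −0.5·ln(0.756098) − 0.25·ln(0.902440) = −0.5·(-0.279584) − 0.25·(-0.102653) = 0.1655.

0.1655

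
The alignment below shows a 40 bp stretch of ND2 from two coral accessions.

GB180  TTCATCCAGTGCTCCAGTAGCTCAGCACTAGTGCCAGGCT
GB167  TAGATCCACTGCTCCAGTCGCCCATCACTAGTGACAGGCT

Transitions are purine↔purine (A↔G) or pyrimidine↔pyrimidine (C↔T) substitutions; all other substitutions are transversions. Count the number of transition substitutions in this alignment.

Differing sites — 2:T/A (Tv); 3:C/G (Tv); 9:G/C (Tv); 19:A/C (Tv); 22:T/C (Ti); 25:G/T (Tv); 34:C/A (Tv).
Of the 7 differences, 1 transition and 6 transversions, so the answer is 1.

1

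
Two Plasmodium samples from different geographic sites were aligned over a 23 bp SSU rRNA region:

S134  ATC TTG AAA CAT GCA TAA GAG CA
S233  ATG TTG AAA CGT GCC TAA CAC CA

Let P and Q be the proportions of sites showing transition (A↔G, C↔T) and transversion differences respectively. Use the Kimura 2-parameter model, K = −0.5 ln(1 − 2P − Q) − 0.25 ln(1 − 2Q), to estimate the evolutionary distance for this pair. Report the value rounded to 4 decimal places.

0.2580

The sequences differ at positions 3 (C/G, transversion), 11 (A/G, transition), 15 (A/C, transversion), 19 (G/C, transversion), 21 (G/C, transversion).
Of the 5 differences, 1 transition and 4 transversions over 23 sites: P = 1/23 = 0.043478, Q = 4/23 = 0.173913.
d = −0.5·ln(0.739131) − 0.25·ln(0.652174) = −0.5·(-0.302280) − 0.25·(-0.427444) = 0.2580.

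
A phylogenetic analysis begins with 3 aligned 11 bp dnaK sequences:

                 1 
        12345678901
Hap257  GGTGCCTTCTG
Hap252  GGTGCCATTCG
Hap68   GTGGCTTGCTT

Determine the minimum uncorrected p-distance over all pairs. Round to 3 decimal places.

0.273

Pairwise Hamming distances:
  Hap257 vs Hap252: 3
  Hap257 vs Hap68: 5
  Hap252 vs Hap68: 8
The smallest is 3 mismatches, between Hap257 and Hap252; p = 3/11 = 0.273.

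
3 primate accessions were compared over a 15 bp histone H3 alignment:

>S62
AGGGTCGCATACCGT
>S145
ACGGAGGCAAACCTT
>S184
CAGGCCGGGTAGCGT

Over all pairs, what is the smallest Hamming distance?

5

Pairwise Hamming distances:
  S62 vs S145: 5
  S62 vs S184: 6
  S145 vs S184: 9
The smallest is 5, between S62 and S145.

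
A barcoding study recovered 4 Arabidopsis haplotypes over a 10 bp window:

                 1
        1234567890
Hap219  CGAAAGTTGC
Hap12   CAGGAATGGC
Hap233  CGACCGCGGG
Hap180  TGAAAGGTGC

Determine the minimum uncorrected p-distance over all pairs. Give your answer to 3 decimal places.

Pairwise Hamming distances:
  Hap219 vs Hap12: 5
  Hap219 vs Hap233: 5
  Hap219 vs Hap180: 2
  Hap12 vs Hap233: 7
  Hap12 vs Hap180: 7
  Hap233 vs Hap180: 6
The smallest is 2 mismatches, between Hap219 and Hap180; p = 2/10 = 0.200.

0.200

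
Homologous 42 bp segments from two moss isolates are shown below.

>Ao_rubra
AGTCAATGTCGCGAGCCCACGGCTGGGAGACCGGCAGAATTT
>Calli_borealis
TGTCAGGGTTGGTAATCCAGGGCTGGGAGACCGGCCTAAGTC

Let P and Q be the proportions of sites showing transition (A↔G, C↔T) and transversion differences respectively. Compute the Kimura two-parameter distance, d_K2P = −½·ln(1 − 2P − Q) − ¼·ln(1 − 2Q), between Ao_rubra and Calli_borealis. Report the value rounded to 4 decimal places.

The sequences differ at positions 1 (A/T, transversion), 6 (A/G, transition), 7 (T/G, transversion), 10 (C/T, transition), 12 (C/G, transversion), 13 (G/T, transversion), 15 (G/A, transition), 16 (C/T, transition), 20 (C/G, transversion), 36 (A/C, transversion), 37 (G/T, transversion), 40 (T/G, transversion), 42 (T/C, transition).
Of the 13 differences, 5 transitions and 8 transversions over 42 sites: P = 5/42 = 0.119048, Q = 8/42 = 0.190476.
d = −0.5·ln(0.571428) − 0.25·ln(0.619048) = −0.5·(-0.559617) − 0.25·(-0.479572) = 0.3997.

0.3997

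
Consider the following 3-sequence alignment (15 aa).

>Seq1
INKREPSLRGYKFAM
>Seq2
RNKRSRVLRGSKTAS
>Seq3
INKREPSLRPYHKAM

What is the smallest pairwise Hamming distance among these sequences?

Pairwise Hamming distances:
  Seq1 vs Seq2: 7
  Seq1 vs Seq3: 3
  Seq2 vs Seq3: 9
The smallest is 3, between Seq1 and Seq3.

3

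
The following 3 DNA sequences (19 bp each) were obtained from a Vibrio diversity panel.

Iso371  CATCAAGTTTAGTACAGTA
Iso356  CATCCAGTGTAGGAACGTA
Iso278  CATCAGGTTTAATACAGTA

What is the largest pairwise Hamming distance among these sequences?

7

Pairwise Hamming distances:
  Iso371 vs Iso356: 5
  Iso371 vs Iso278: 2
  Iso356 vs Iso278: 7
The largest is 7, between Iso356 and Iso278.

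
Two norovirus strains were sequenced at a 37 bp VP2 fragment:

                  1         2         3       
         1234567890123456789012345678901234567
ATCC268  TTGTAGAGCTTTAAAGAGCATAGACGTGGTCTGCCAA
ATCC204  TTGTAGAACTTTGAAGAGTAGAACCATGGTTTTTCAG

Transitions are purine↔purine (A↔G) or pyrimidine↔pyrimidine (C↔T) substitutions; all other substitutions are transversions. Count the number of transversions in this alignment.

3

The sequences differ at positions 8 (G/A, transition), 13 (A/G, transition), 19 (C/T, transition), 21 (T/G, transversion), 23 (G/A, transition), 24 (A/C, transversion), 26 (G/A, transition), 31 (C/T, transition), 33 (G/T, transversion), 34 (C/T, transition), 37 (A/G, transition).
Of the 11 differences, 8 transitions and 3 transversions, so the answer is 3.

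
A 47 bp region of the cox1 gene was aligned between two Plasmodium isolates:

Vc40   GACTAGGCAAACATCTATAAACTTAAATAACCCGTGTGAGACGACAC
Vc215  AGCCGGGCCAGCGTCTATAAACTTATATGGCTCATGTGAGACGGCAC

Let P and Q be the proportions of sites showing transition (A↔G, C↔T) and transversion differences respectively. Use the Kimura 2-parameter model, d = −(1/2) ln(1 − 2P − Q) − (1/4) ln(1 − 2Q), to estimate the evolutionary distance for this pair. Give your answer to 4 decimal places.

0.3796

The sequences differ at positions 1 (G/A, transition), 2 (A/G, transition), 4 (T/C, transition), 5 (A/G, transition), 9 (A/C, transversion), 11 (A/G, transition), 13 (A/G, transition), 26 (A/T, transversion), 29 (A/G, transition), 30 (A/G, transition), 32 (C/T, transition), 34 (G/A, transition), 44 (A/G, transition).
Of the 13 differences, 11 transitions and 2 transversions over 47 sites: P = 11/47 = 0.234043, Q = 2/47 = 0.042553.
d = −0.5·ln(0.489361) − 0.25·ln(0.914894) = −0.5·(-0.714655) − 0.25·(-0.088947) = 0.3796.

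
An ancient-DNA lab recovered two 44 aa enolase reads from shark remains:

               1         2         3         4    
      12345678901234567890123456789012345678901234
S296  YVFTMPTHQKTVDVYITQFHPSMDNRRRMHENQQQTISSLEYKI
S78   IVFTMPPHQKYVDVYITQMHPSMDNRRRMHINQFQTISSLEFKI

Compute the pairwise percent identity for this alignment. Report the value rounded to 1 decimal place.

Mismatches occur at site 1 (Y/I), site 7 (T/P), site 11 (T/Y), site 19 (F/M), site 31 (E/I), site 34 (Q/F), site 42 (Y/F).
37 of the 44 sites match, so the percent identity is 37/44 × 100 = 84.1%.

84.1%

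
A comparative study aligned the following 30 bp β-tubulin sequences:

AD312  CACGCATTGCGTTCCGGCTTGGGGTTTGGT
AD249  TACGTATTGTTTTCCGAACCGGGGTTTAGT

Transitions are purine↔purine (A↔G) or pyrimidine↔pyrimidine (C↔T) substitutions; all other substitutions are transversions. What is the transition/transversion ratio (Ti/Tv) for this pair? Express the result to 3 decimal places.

3.500

The sequences differ at positions 1 (C/T, transition), 5 (C/T, transition), 10 (C/T, transition), 11 (G/T, transversion), 17 (G/A, transition), 18 (C/A, transversion), 19 (T/C, transition), 20 (T/C, transition), 28 (G/A, transition).
Of the 9 differences, 7 transitions and 2 transversions, so Ti/Tv = 7/2 = 3.500.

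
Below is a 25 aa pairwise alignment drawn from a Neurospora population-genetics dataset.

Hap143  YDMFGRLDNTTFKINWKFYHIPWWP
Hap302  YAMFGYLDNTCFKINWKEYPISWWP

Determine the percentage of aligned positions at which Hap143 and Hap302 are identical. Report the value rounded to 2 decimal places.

76.00%

Differing sites — 2:D/A; 6:R/Y; 11:T/C; 18:F/E; 20:H/P; 22:P/S.
19 of the 25 sites match, so the percent identity is 19/25 × 100 = 76.00%.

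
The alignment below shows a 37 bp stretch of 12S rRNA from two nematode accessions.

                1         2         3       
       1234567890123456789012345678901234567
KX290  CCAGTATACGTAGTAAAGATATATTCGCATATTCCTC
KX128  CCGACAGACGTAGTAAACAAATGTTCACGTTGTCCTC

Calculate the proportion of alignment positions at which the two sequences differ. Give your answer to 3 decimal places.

The sequences differ at positions 3 (A/G), 4 (G/A), 5 (T/C), 7 (T/G), 18 (G/C), 20 (T/A), 23 (A/G), 27 (G/A), 29 (A/G), 31 (A/T), 32 (T/G).
There are 11 differences over 37 sites, so p = 11/37 = 0.297.

0.297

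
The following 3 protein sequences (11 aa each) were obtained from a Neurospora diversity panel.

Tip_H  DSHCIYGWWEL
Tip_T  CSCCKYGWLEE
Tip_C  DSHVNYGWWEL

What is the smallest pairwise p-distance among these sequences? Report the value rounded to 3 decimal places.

Pairwise Hamming distances:
  Tip_H vs Tip_T: 5
  Tip_H vs Tip_C: 2
  Tip_T vs Tip_C: 6
The smallest is 2 mismatches, between Tip_H and Tip_C; p = 2/11 = 0.182.

0.182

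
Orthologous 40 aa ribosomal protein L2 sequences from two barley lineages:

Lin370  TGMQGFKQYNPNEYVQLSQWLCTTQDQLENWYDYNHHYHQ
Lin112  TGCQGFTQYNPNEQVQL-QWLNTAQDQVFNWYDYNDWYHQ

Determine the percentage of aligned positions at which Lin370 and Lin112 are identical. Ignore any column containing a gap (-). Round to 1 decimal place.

76.9%

Excluding the 1 gap column leaves 39 comparable sites.
Differing sites — 3:M/C; 7:K/T; 14:Y/Q; 22:C/N; 24:T/A; 28:L/V; 29:E/F; 36:H/D; 37:H/W.
30 of the 39 comparable sites match, so the percent identity is 30/39 × 100 = 76.9%.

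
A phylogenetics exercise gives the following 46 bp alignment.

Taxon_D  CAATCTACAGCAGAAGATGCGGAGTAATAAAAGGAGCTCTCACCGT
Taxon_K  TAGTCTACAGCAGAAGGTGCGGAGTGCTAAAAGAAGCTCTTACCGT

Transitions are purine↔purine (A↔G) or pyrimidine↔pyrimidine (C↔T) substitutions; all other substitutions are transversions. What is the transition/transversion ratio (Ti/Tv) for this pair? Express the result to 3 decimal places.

The sequences differ at positions 1 (C/T, transition), 3 (A/G, transition), 17 (A/G, transition), 26 (A/G, transition), 27 (A/C, transversion), 34 (G/A, transition), 41 (C/T, transition).
Of the 7 differences, 6 transitions and 1 transversion, so Ti/Tv = 6/1 = 6.000.

6.000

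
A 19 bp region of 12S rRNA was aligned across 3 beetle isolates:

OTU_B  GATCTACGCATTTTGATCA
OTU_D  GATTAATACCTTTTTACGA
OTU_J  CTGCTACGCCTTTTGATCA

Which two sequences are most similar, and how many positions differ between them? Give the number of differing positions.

Pairwise Hamming distances:
  OTU_B vs OTU_D: 8
  OTU_B vs OTU_J: 4
  OTU_D vs OTU_J: 10
The smallest is 4, between OTU_B and OTU_J.

4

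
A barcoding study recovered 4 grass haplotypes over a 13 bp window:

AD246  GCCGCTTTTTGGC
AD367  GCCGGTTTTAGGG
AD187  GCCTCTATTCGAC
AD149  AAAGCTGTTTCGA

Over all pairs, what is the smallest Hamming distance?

Pairwise Hamming distances:
  AD246 vs AD367: 3
  AD246 vs AD187: 4
  AD246 vs AD149: 6
  AD367 vs AD187: 6
  AD367 vs AD149: 8
  AD187 vs AD149: 9
The smallest is 3, between AD246 and AD367.

3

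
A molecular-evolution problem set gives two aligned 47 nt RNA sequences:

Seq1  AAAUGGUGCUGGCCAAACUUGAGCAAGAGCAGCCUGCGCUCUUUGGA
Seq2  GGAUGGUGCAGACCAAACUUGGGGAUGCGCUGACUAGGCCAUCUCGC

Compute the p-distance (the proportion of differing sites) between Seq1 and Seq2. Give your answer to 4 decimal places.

0.3617

The sequences differ at positions 1 (A/G), 2 (A/G), 10 (U/A), 12 (G/A), 22 (A/G), 24 (C/G), 26 (A/U), 28 (A/C), 31 (A/U), 33 (C/A), 36 (G/A), 37 (C/G), 40 (U/C), 41 (C/A), 43 (U/C), 45 (G/C), 47 (A/C).
There are 17 differences over 47 sites, so p = 17/47 = 0.3617.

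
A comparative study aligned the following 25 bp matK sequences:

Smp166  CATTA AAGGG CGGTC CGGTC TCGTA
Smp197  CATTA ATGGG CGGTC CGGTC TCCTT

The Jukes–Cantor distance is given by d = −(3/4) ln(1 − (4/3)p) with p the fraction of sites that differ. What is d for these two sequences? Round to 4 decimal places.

The sequences differ at positions 7 (A/T), 23 (G/C), 25 (A/T).
p = 3/25 = 0.120000.
d = −0.75 · ln(1 − (4/3)·0.120000) = −0.75 · ln(0.840000) = −0.75 · (-0.174353) = 0.1308.

0.1308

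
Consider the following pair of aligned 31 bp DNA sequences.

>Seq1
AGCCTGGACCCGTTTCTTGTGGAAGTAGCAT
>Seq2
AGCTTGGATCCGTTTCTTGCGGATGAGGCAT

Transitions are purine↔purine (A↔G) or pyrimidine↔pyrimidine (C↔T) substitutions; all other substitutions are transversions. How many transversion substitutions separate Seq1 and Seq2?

2

The sequences differ at positions 4 (C/T, transition), 9 (C/T, transition), 20 (T/C, transition), 24 (A/T, transversion), 26 (T/A, transversion), 27 (A/G, transition).
Of the 6 differences, 4 transitions and 2 transversions, so the answer is 2.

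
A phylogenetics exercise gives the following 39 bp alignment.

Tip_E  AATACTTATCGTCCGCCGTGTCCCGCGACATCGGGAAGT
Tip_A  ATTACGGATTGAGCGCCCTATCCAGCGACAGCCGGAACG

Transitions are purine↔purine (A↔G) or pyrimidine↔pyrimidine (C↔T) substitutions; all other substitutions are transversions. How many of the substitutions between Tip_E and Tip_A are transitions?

Differing sites — 2:A/T (Tv); 6:T/G (Tv); 7:T/G (Tv); 10:C/T (Ti); 12:T/A (Tv); 13:C/G (Tv); 18:G/C (Tv); 20:G/A (Ti); 24:C/A (Tv); 31:T/G (Tv); 33:G/C (Tv); 38:G/C (Tv); 39:T/G (Tv).
Of the 13 differences, 2 transitions and 11 transversions, so the answer is 2.

2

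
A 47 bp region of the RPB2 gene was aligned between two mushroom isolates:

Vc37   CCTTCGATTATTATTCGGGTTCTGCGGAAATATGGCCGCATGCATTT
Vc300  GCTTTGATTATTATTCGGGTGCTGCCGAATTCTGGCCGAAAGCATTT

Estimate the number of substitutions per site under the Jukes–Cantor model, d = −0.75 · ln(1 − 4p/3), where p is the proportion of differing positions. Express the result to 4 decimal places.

0.1931

Differing sites — 1:C/G; 5:C/T; 21:T/G; 26:G/C; 30:A/T; 32:A/C; 39:C/A; 41:T/A.
p = 8/47 = 0.170213.
d = −0.75 · ln(1 − (4/3)·0.170213) = −0.75 · ln(0.773049) = −0.75 · (-0.257413) = 0.1931.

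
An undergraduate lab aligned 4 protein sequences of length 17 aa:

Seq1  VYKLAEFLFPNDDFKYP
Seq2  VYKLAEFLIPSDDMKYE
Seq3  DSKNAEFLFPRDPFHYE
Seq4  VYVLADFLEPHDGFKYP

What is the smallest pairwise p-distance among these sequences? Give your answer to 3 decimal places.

0.235

Pairwise Hamming distances:
  Seq1 vs Seq2: 4
  Seq1 vs Seq3: 7
  Seq1 vs Seq4: 5
  Seq2 vs Seq3: 8
  Seq2 vs Seq4: 7
  Seq3 vs Seq4: 10
The smallest is 4 mismatches, between Seq1 and Seq2; p = 4/17 = 0.235.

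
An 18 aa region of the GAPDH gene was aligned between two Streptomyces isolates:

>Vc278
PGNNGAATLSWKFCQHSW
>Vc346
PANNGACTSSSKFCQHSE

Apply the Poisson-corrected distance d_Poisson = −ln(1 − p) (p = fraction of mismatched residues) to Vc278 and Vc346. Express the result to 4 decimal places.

0.3254

The sequences differ at positions 2 (G/A), 7 (A/C), 9 (L/S), 11 (W/S), 18 (W/E).
p = 5/18 = 0.277778.
d = −ln(1 − 0.277778) = −ln(0.722222) = 0.3254.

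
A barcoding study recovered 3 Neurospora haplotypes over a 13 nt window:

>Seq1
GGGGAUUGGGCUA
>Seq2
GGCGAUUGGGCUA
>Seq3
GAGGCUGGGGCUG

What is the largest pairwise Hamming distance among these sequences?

5

Pairwise Hamming distances:
  Seq1 vs Seq2: 1
  Seq1 vs Seq3: 4
  Seq2 vs Seq3: 5
The largest is 5, between Seq2 and Seq3.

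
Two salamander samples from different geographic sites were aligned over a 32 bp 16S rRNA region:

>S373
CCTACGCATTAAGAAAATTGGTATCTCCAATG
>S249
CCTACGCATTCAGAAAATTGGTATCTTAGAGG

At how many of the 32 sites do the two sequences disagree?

5

The sequences differ at positions 11 (A/C), 27 (C/T), 28 (C/A), 29 (A/G), 31 (T/G).
That gives 5 mismatches out of 32 aligned sites, so the Hamming distance is 5.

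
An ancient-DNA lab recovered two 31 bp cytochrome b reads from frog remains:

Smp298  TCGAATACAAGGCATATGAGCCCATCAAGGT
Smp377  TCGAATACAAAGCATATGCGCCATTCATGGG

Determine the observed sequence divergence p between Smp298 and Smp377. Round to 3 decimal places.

0.194

The sequences differ at positions 11 (G/A), 19 (A/C), 23 (C/A), 24 (A/T), 28 (A/T), 31 (T/G).
There are 6 differences over 31 sites, so p = 6/31 = 0.194.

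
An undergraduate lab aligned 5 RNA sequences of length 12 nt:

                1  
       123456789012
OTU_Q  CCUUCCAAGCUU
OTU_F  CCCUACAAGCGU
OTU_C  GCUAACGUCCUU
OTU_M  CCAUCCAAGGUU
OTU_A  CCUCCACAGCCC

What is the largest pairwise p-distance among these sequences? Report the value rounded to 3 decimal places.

Pairwise Hamming distances:
  OTU_Q vs OTU_F: 3
  OTU_Q vs OTU_C: 6
  OTU_Q vs OTU_M: 2
  OTU_Q vs OTU_A: 5
  OTU_F vs OTU_C: 7
  OTU_F vs OTU_M: 4
  OTU_F vs OTU_A: 7
  OTU_C vs OTU_M: 8
  OTU_C vs OTU_A: 9
  OTU_M vs OTU_A: 7
The largest is 9 mismatches, between OTU_C and OTU_A; p = 9/12 = 0.750.

0.750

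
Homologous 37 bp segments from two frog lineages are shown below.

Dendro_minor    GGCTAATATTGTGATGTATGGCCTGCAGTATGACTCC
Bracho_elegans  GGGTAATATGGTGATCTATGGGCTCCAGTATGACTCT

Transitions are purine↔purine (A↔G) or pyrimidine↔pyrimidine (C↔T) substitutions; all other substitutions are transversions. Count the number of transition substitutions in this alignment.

1

Differing sites — 3:C/G (Tv); 10:T/G (Tv); 16:G/C (Tv); 22:C/G (Tv); 25:G/C (Tv); 37:C/T (Ti).
Of the 6 differences, 1 transition and 5 transversions, so the answer is 1.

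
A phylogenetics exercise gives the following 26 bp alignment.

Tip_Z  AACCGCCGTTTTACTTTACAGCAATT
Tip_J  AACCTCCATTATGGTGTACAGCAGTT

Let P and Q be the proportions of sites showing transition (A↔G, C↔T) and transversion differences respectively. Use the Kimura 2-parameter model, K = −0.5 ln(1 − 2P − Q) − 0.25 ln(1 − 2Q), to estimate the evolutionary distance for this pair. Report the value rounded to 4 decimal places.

Differing sites — 5:G/T (Tv); 8:G/A (Ti); 11:T/A (Tv); 13:A/G (Ti); 14:C/G (Tv); 16:T/G (Tv); 24:A/G (Ti).
Of the 7 differences, 3 transitions and 4 transversions over 26 sites: P = 3/26 = 0.115385, Q = 4/26 = 0.153846.
d = −0.5·ln(0.615384) − 0.25·ln(0.692308) = −0.5·(-0.485509) − 0.25·(-0.367724) = 0.3347.

0.3347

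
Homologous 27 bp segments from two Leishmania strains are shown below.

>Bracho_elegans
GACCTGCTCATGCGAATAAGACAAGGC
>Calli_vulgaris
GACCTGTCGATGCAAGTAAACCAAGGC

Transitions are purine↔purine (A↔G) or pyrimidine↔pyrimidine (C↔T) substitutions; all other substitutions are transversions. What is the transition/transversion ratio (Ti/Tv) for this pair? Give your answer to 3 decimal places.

2.500

The sequences differ at positions 7 (C/T, transition), 8 (T/C, transition), 9 (C/G, transversion), 14 (G/A, transition), 16 (A/G, transition), 20 (G/A, transition), 21 (A/C, transversion).
Of the 7 differences, 5 transitions and 2 transversions, so Ti/Tv = 5/2 = 2.500.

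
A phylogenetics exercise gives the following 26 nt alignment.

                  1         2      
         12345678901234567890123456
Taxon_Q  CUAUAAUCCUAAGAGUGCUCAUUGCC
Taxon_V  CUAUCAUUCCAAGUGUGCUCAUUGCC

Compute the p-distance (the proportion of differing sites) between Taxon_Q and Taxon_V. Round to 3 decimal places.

Differing sites — 5:A/C; 8:C/U; 10:U/C; 14:A/U.
There are 4 differences over 26 sites, so p = 4/26 = 0.154.

0.154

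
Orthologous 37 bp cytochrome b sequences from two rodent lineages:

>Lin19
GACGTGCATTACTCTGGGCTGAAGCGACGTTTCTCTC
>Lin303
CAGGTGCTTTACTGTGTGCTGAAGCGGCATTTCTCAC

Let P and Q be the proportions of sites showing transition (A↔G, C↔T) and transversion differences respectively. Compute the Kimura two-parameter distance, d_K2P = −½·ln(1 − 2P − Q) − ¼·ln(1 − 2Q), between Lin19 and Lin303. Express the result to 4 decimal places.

The sequences differ at positions 1 (G/C, transversion), 3 (C/G, transversion), 8 (A/T, transversion), 14 (C/G, transversion), 17 (G/T, transversion), 27 (A/G, transition), 29 (G/A, transition), 36 (T/A, transversion).
Of the 8 differences, 2 transitions and 6 transversions over 37 sites: P = 2/37 = 0.054054, Q = 6/37 = 0.162162.
d = −0.5·ln(0.729730) − 0.25·ln(0.675676) = −0.5·(-0.315081) − 0.25·(-0.392042) = 0.2556.

0.2556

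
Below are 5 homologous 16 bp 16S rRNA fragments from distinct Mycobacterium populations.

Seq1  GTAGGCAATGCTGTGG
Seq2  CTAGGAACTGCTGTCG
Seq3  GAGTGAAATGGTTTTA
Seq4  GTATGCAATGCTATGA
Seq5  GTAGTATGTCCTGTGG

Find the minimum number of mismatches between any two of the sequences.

3

Pairwise Hamming distances:
  Seq1 vs Seq2: 4
  Seq1 vs Seq3: 8
  Seq1 vs Seq4: 3
  Seq1 vs Seq5: 5
  Seq2 vs Seq3: 9
  Seq2 vs Seq4: 7
  Seq2 vs Seq5: 6
  Seq3 vs Seq4: 6
  Seq3 vs Seq5: 11
  Seq4 vs Seq5: 8
The smallest is 3, between Seq1 and Seq4.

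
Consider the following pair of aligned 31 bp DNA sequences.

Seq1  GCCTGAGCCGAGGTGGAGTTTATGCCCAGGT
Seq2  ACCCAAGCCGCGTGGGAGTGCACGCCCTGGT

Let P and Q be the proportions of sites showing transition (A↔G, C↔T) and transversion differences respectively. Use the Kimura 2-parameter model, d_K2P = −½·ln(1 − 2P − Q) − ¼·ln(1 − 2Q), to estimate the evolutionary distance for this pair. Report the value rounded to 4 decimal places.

0.4281

Mismatches occur at site 1 (G→A, transition), site 4 (T→C, transition), site 5 (G→A, transition), site 11 (A→C, transversion), site 13 (G→T, transversion), site 14 (T→G, transversion), site 20 (T→G, transversion), site 21 (T→C, transition), site 23 (T→C, transition), site 28 (A→T, transversion).
Of the 10 differences, 5 transitions and 5 transversions over 31 sites: P = 5/31 = 0.161290, Q = 5/31 = 0.161290.
d = −0.5·ln(0.516130) − 0.25·ln(0.677420) = −0.5·(-0.661397) − 0.25·(-0.389464) = 0.4281.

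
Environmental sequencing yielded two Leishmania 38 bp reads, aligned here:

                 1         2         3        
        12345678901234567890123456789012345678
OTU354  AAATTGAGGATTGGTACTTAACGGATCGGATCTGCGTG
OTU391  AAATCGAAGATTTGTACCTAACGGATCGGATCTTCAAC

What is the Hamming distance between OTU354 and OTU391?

Differing sites — 5:T/C; 8:G/A; 13:G/T; 18:T/C; 34:G/T; 36:G/A; 37:T/A; 38:G/C.
That gives 8 mismatches out of 38 aligned sites, so the Hamming distance is 8.

8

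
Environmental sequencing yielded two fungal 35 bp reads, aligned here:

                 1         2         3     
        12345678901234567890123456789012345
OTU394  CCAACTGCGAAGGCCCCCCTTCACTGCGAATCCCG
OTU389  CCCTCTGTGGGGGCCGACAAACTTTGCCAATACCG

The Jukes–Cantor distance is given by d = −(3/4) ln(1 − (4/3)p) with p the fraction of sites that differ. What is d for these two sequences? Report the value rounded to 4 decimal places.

Differing sites — 3:A/C; 4:A/T; 8:C/T; 10:A/G; 11:A/G; 16:C/G; 17:C/A; 19:C/A; 20:T/A; 21:T/A; 23:A/T; 24:C/T; 28:G/C; 32:C/A.
p = 14/35 = 0.400000.
d = −0.75 · ln(1 − (4/3)·0.400000) = −0.75 · ln(0.466667) = −0.75 · (-0.762139) = 0.5716.

0.5716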